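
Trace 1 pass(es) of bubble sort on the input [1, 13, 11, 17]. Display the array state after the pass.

After pass 1: [1, 11, 13, 17] (1 swaps)
Total swaps: 1


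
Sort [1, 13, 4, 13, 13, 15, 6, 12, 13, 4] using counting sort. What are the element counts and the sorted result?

Count array: [0, 1, 0, 0, 2, 0, 1, 0, 0, 0, 0, 0, 1, 4, 0, 1]
(count[i] = number of elements equal to i)
Cumulative count: [0, 1, 1, 1, 3, 3, 4, 4, 4, 4, 4, 4, 5, 9, 9, 10]
Sorted: [1, 4, 4, 6, 12, 13, 13, 13, 13, 15]


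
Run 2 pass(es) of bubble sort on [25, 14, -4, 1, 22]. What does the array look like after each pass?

After pass 1: [14, -4, 1, 22, 25] (4 swaps)
After pass 2: [-4, 1, 14, 22, 25] (2 swaps)
Total swaps: 6


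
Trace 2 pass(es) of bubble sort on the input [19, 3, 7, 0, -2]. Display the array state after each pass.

After pass 1: [3, 7, 0, -2, 19] (4 swaps)
After pass 2: [3, 0, -2, 7, 19] (2 swaps)
Total swaps: 6


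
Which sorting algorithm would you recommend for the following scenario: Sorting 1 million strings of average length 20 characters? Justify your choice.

Best choice: MSD radix sort or Mergesort
Reason: MSD radix sort is a non-comparison sort that buckets the strings by successive character positions, running in time proportional to the total number of characters examined rather than O(n log n) string comparisons; mergesort is a stable O(n log n)-comparison alternative that works for arbitrary variable-length keys


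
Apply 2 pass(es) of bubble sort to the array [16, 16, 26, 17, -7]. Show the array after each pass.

After pass 1: [16, 16, 17, -7, 26] (2 swaps)
After pass 2: [16, 16, -7, 17, 26] (1 swaps)
Total swaps: 3


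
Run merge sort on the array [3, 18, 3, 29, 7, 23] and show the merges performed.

Divide and conquer:
  Merge [18] + [3] -> [3, 18]
  Merge [3] + [3, 18] -> [3, 3, 18]
  Merge [7] + [23] -> [7, 23]
  Merge [29] + [7, 23] -> [7, 23, 29]
  Merge [3, 3, 18] + [7, 23, 29] -> [3, 3, 7, 18, 23, 29]


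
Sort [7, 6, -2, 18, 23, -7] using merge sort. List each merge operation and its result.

Divide and conquer:
  Merge [6] + [-2] -> [-2, 6]
  Merge [7] + [-2, 6] -> [-2, 6, 7]
  Merge [23] + [-7] -> [-7, 23]
  Merge [18] + [-7, 23] -> [-7, 18, 23]
  Merge [-2, 6, 7] + [-7, 18, 23] -> [-7, -2, 6, 7, 18, 23]


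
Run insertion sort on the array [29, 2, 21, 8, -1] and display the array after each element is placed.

First element 29 is already 'sorted'
Insert 2: shifted 1 elements -> [2, 29, 21, 8, -1]
Insert 21: shifted 1 elements -> [2, 21, 29, 8, -1]
Insert 8: shifted 2 elements -> [2, 8, 21, 29, -1]
Insert -1: shifted 4 elements -> [-1, 2, 8, 21, 29]


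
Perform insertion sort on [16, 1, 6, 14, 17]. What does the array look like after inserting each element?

First element 16 is already 'sorted'
Insert 1: shifted 1 elements -> [1, 16, 6, 14, 17]
Insert 6: shifted 1 elements -> [1, 6, 16, 14, 17]
Insert 14: shifted 1 elements -> [1, 6, 14, 16, 17]
Insert 17: shifted 0 elements -> [1, 6, 14, 16, 17]


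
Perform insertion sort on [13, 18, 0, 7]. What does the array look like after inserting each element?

First element 13 is already 'sorted'
Insert 18: shifted 0 elements -> [13, 18, 0, 7]
Insert 0: shifted 2 elements -> [0, 13, 18, 7]
Insert 7: shifted 2 elements -> [0, 7, 13, 18]


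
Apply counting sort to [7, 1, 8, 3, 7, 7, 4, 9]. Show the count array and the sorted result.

Count array: [0, 1, 0, 1, 1, 0, 0, 3, 1, 1]
(count[i] = number of elements equal to i)
Cumulative count: [0, 1, 1, 2, 3, 3, 3, 6, 7, 8]
Sorted: [1, 3, 4, 7, 7, 7, 8, 9]


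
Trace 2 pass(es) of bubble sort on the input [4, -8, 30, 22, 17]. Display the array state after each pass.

After pass 1: [-8, 4, 22, 17, 30] (3 swaps)
After pass 2: [-8, 4, 17, 22, 30] (1 swaps)
Total swaps: 4


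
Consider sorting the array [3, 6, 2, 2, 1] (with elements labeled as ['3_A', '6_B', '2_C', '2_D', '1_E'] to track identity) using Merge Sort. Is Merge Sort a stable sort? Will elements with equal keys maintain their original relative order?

Trace Merge Sort on the labeled array (the key is the number; the letter only tracks identity):
  Merge [3_A] + [6_B] -> [3_A, 6_B]
  Merge [2_D] + [1_E] -> [1_E, 2_D]
  Merge [2_C] + [1_E, 2_D] -> [1_E, 2_C, 2_D]
  Merge [3_A, 6_B] + [1_E, 2_C, 2_D] -> [1_E, 2_C, 2_D, 3_A, 6_B]
Final order: [1_E, 2_C, 2_D, 3_A, 6_B]
Equal keys:
  value 2: originally 2_C, 2_D; after sorting 2_C, 2_D -> order preserved
All equal keys kept their original relative order. Merge Sort is stable: when the heads of the two halves are equal the merge takes from the left half first.
Answer: Stable


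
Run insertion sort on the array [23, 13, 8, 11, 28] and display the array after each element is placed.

First element 23 is already 'sorted'
Insert 13: shifted 1 elements -> [13, 23, 8, 11, 28]
Insert 8: shifted 2 elements -> [8, 13, 23, 11, 28]
Insert 11: shifted 2 elements -> [8, 11, 13, 23, 28]
Insert 28: shifted 0 elements -> [8, 11, 13, 23, 28]


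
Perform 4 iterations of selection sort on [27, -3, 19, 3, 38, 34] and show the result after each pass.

Pass 1: Select minimum -3 at index 1, swap -> [-3, 27, 19, 3, 38, 34]
Pass 2: Select minimum 3 at index 3, swap -> [-3, 3, 19, 27, 38, 34]
Pass 3: Select minimum 19 at index 2, swap -> [-3, 3, 19, 27, 38, 34]
Pass 4: Select minimum 27 at index 3, swap -> [-3, 3, 19, 27, 38, 34]


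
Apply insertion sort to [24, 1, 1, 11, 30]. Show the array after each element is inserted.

First element 24 is already 'sorted'
Insert 1: shifted 1 elements -> [1, 24, 1, 11, 30]
Insert 1: shifted 1 elements -> [1, 1, 24, 11, 30]
Insert 11: shifted 1 elements -> [1, 1, 11, 24, 30]
Insert 30: shifted 0 elements -> [1, 1, 11, 24, 30]


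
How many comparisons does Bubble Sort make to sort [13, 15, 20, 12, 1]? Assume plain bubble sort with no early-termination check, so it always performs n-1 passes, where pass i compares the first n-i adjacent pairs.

Pass 1: compare adjacent pairs (0,1)..(3,4) = 4 comparison(s), 2 swap(s) -> [13, 15, 12, 1, 20]
Pass 2: compare adjacent pairs (0,1)..(2,3) = 3 comparison(s), 2 swap(s) -> [13, 12, 1, 15, 20]
Pass 3: compare adjacent pairs (0,1)..(1,2) = 2 comparison(s), 2 swap(s) -> [12, 1, 13, 15, 20]
Pass 4: compare adjacent pairs (0,1)..(0,1) = 1 comparison(s), 1 swap(s) -> [1, 12, 13, 15, 20]
Total comparisons: 4 + 3 + 2 + 1 = 10


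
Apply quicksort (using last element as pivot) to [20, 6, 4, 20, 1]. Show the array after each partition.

Partition 1: pivot=1 at index 0 -> [1, 6, 4, 20, 20]
Partition 2: pivot=20 at index 4 -> [1, 6, 4, 20, 20]
Partition 3: pivot=20 at index 3 -> [1, 6, 4, 20, 20]
Partition 4: pivot=4 at index 1 -> [1, 4, 6, 20, 20]


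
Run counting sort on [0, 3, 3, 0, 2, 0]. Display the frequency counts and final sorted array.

Count array: [3, 0, 1, 2]
(count[i] = number of elements equal to i)
Cumulative count: [3, 3, 4, 6]
Sorted: [0, 0, 0, 2, 3, 3]


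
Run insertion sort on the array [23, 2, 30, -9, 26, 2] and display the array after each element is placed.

First element 23 is already 'sorted'
Insert 2: shifted 1 elements -> [2, 23, 30, -9, 26, 2]
Insert 30: shifted 0 elements -> [2, 23, 30, -9, 26, 2]
Insert -9: shifted 3 elements -> [-9, 2, 23, 30, 26, 2]
Insert 26: shifted 1 elements -> [-9, 2, 23, 26, 30, 2]
Insert 2: shifted 3 elements -> [-9, 2, 2, 23, 26, 30]


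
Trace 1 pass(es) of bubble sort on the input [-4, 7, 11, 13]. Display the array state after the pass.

After pass 1: [-4, 7, 11, 13] (0 swaps)
Total swaps: 0


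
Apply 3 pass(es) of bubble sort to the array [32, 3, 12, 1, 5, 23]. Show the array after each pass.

After pass 1: [3, 12, 1, 5, 23, 32] (5 swaps)
After pass 2: [3, 1, 5, 12, 23, 32] (2 swaps)
After pass 3: [1, 3, 5, 12, 23, 32] (1 swaps)
Total swaps: 8


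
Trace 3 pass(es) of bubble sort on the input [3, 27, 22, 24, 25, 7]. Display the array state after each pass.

After pass 1: [3, 22, 24, 25, 7, 27] (4 swaps)
After pass 2: [3, 22, 24, 7, 25, 27] (1 swaps)
After pass 3: [3, 22, 7, 24, 25, 27] (1 swaps)
Total swaps: 6


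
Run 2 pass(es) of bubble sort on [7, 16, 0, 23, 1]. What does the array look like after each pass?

After pass 1: [7, 0, 16, 1, 23] (2 swaps)
After pass 2: [0, 7, 1, 16, 23] (2 swaps)
Total swaps: 4


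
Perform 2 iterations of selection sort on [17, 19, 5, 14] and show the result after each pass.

Pass 1: Select minimum 5 at index 2, swap -> [5, 19, 17, 14]
Pass 2: Select minimum 14 at index 3, swap -> [5, 14, 17, 19]


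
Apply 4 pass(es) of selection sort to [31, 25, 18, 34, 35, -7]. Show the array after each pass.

Pass 1: Select minimum -7 at index 5, swap -> [-7, 25, 18, 34, 35, 31]
Pass 2: Select minimum 18 at index 2, swap -> [-7, 18, 25, 34, 35, 31]
Pass 3: Select minimum 25 at index 2, swap -> [-7, 18, 25, 34, 35, 31]
Pass 4: Select minimum 31 at index 5, swap -> [-7, 18, 25, 31, 35, 34]


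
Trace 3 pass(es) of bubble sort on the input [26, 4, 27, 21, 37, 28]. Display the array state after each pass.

After pass 1: [4, 26, 21, 27, 28, 37] (3 swaps)
After pass 2: [4, 21, 26, 27, 28, 37] (1 swaps)
After pass 3: [4, 21, 26, 27, 28, 37] (0 swaps)
Total swaps: 4


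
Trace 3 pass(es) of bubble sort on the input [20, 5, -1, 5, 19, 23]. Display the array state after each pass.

After pass 1: [5, -1, 5, 19, 20, 23] (4 swaps)
After pass 2: [-1, 5, 5, 19, 20, 23] (1 swaps)
After pass 3: [-1, 5, 5, 19, 20, 23] (0 swaps)
Total swaps: 5


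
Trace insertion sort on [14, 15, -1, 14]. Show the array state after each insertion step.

First element 14 is already 'sorted'
Insert 15: shifted 0 elements -> [14, 15, -1, 14]
Insert -1: shifted 2 elements -> [-1, 14, 15, 14]
Insert 14: shifted 1 elements -> [-1, 14, 14, 15]


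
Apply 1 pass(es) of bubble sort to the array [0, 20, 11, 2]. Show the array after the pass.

After pass 1: [0, 11, 2, 20] (2 swaps)
Total swaps: 2


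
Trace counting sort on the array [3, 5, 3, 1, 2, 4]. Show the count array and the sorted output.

Count array: [0, 1, 1, 2, 1, 1]
(count[i] = number of elements equal to i)
Cumulative count: [0, 1, 2, 4, 5, 6]
Sorted: [1, 2, 3, 3, 4, 5]


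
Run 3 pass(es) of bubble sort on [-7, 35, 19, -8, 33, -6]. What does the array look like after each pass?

After pass 1: [-7, 19, -8, 33, -6, 35] (4 swaps)
After pass 2: [-7, -8, 19, -6, 33, 35] (2 swaps)
After pass 3: [-8, -7, -6, 19, 33, 35] (2 swaps)
Total swaps: 8


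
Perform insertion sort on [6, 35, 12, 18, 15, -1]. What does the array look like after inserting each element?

First element 6 is already 'sorted'
Insert 35: shifted 0 elements -> [6, 35, 12, 18, 15, -1]
Insert 12: shifted 1 elements -> [6, 12, 35, 18, 15, -1]
Insert 18: shifted 1 elements -> [6, 12, 18, 35, 15, -1]
Insert 15: shifted 2 elements -> [6, 12, 15, 18, 35, -1]
Insert -1: shifted 5 elements -> [-1, 6, 12, 15, 18, 35]


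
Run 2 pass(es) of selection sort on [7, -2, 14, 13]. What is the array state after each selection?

Pass 1: Select minimum -2 at index 1, swap -> [-2, 7, 14, 13]
Pass 2: Select minimum 7 at index 1, swap -> [-2, 7, 14, 13]


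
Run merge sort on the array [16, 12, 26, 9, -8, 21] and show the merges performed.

Divide and conquer:
  Merge [12] + [26] -> [12, 26]
  Merge [16] + [12, 26] -> [12, 16, 26]
  Merge [-8] + [21] -> [-8, 21]
  Merge [9] + [-8, 21] -> [-8, 9, 21]
  Merge [12, 16, 26] + [-8, 9, 21] -> [-8, 9, 12, 16, 21, 26]


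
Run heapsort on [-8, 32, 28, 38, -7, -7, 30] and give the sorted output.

Build heap: [38, 32, 30, -8, -7, -7, 28]
Extract 38: [32, 28, 30, -8, -7, -7, 38]
Extract 32: [30, 28, -7, -8, -7, 32, 38]
Extract 30: [28, -7, -7, -8, 30, 32, 38]
Extract 28: [-7, -8, -7, 28, 30, 32, 38]
Extract -7: [-7, -8, -7, 28, 30, 32, 38]
Extract -7: [-8, -7, -7, 28, 30, 32, 38]


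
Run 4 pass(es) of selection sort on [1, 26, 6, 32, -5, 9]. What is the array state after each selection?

Pass 1: Select minimum -5 at index 4, swap -> [-5, 26, 6, 32, 1, 9]
Pass 2: Select minimum 1 at index 4, swap -> [-5, 1, 6, 32, 26, 9]
Pass 3: Select minimum 6 at index 2, swap -> [-5, 1, 6, 32, 26, 9]
Pass 4: Select minimum 9 at index 5, swap -> [-5, 1, 6, 9, 26, 32]


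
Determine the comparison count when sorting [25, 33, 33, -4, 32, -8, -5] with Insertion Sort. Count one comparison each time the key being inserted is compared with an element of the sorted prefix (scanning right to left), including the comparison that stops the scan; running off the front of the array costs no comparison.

Insert 33: 25 <= 33 (stop) = 1 comparison(s) -> [25, 33, 33, -4, 32, -8, -5]
Insert 33: 33 <= 33 (stop) = 1 comparison(s) -> [25, 33, 33, -4, 32, -8, -5]
Insert -4: 33 > -4 (shift), 33 > -4 (shift), 25 > -4 (shift), reached front = 3 comparison(s) -> [-4, 25, 33, 33, 32, -8, -5]
Insert 32: 33 > 32 (shift), 33 > 32 (shift), 25 <= 32 (stop) = 3 comparison(s) -> [-4, 25, 32, 33, 33, -8, -5]
Insert -8: 33 > -8 (shift), 33 > -8 (shift), 32 > -8 (shift), 25 > -8 (shift), -4 > -8 (shift), reached front = 5 comparison(s) -> [-8, -4, 25, 32, 33, 33, -5]
Insert -5: 33 > -5 (shift), 33 > -5 (shift), 32 > -5 (shift), 25 > -5 (shift), -4 > -5 (shift), -8 <= -5 (stop) = 6 comparison(s) -> [-8, -5, -4, 25, 32, 33, 33]
Total comparisons: 1 + 1 + 3 + 3 + 5 + 6 = 19


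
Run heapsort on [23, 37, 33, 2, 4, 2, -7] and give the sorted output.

Build heap: [37, 23, 33, 2, 4, 2, -7]
Extract 37: [33, 23, 2, 2, 4, -7, 37]
Extract 33: [23, 4, 2, 2, -7, 33, 37]
Extract 23: [4, 2, 2, -7, 23, 33, 37]
Extract 4: [2, -7, 2, 4, 23, 33, 37]
Extract 2: [2, -7, 2, 4, 23, 33, 37]
Extract 2: [-7, 2, 2, 4, 23, 33, 37]


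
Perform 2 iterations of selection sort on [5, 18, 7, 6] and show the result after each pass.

Pass 1: Select minimum 5 at index 0, swap -> [5, 18, 7, 6]
Pass 2: Select minimum 6 at index 3, swap -> [5, 6, 7, 18]


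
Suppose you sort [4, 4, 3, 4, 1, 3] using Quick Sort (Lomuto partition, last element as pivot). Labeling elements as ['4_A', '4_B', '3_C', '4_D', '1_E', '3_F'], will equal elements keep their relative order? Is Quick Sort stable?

Trace Quick Sort on the labeled array (the key is the number; the letter only tracks identity):
  Partition indices 0..5 around pivot 3_F -> [3_C, 1_E, 3_F, 4_D, 4_B, 4_A]
  Partition indices 0..1 around pivot 1_E -> [1_E, 3_C, 3_F, 4_D, 4_B, 4_A]
  Partition indices 3..5 around pivot 4_A -> [1_E, 3_C, 3_F, 4_D, 4_B, 4_A]
  Partition indices 3..4 around pivot 4_B -> [1_E, 3_C, 3_F, 4_D, 4_B, 4_A]
Final order: [1_E, 3_C, 3_F, 4_D, 4_B, 4_A]
Equal keys:
  value 3: originally 3_C, 3_F; after sorting 3_C, 3_F -> order preserved
  value 4: originally 4_A, 4_B, 4_D; after sorting 4_D, 4_B, 4_A -> order changed
Equal keys were reordered, so Quick Sort is not stable: partition swaps elements across long distances and can reorder equal keys. (One such input is enough; an unstable sort may happen to preserve order on other inputs, but it gives no guarantee.)
Answer: Not stable


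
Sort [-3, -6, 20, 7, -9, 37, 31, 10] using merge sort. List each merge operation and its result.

Divide and conquer:
  Merge [-3] + [-6] -> [-6, -3]
  Merge [20] + [7] -> [7, 20]
  Merge [-6, -3] + [7, 20] -> [-6, -3, 7, 20]
  Merge [-9] + [37] -> [-9, 37]
  Merge [31] + [10] -> [10, 31]
  Merge [-9, 37] + [10, 31] -> [-9, 10, 31, 37]
  Merge [-6, -3, 7, 20] + [-9, 10, 31, 37] -> [-9, -6, -3, 7, 10, 20, 31, 37]


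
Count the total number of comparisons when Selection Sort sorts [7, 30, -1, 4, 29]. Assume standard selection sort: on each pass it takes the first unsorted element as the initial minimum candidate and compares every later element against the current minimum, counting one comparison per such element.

Pass 1: scan indices 1..4 for the minimum = 4 comparison(s); min is -1, place at index 0 -> [-1, 30, 7, 4, 29]
Pass 2: scan indices 2..4 for the minimum = 3 comparison(s); min is 4, place at index 1 -> [-1, 4, 7, 30, 29]
Pass 3: scan indices 3..4 for the minimum = 2 comparison(s); min is 7, place at index 2 -> [-1, 4, 7, 30, 29]
Pass 4: scan indices 4..4 for the minimum = 1 comparison(s); min is 29, place at index 3 -> [-1, 4, 7, 29, 30]
Selection sort always scans the whole unsorted suffix, so the count is (n-1) + (n-2) + ... + 1 = n(n-1)/2 = 5*4/2 = 10 regardless of the input order.
Total comparisons: 4 + 3 + 2 + 1 = 10


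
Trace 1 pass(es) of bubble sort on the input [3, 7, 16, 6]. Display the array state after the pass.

After pass 1: [3, 7, 6, 16] (1 swaps)
Total swaps: 1


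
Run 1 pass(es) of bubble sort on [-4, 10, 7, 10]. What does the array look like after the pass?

After pass 1: [-4, 7, 10, 10] (1 swaps)
Total swaps: 1


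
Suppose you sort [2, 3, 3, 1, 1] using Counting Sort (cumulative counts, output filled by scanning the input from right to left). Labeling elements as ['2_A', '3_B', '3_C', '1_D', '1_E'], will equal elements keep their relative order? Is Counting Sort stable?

Trace Counting Sort on the labeled array (the key is the number; the letter only tracks identity):
  Counts for values 0..3: [0, 2, 1, 2]
  Cumulative counts: [0, 2, 3, 5]
  Scan right to left: place 1_E at output index 1
  Scan right to left: place 1_D at output index 0
  Scan right to left: place 3_C at output index 4
  Scan right to left: place 3_B at output index 3
  Scan right to left: place 2_A at output index 2
  Output: [1_D, 1_E, 2_A, 3_B, 3_C]
Equal keys:
  value 1: originally 1_D, 1_E; after sorting 1_D, 1_E -> order preserved
  value 3: originally 3_B, 3_C; after sorting 3_B, 3_C -> order preserved
All equal keys kept their original relative order. Counting Sort is stable: scanning the input right to left with decreasing cumulative counts places later duplicates at later output positions.
Answer: Stable


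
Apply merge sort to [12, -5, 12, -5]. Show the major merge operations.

Divide and conquer:
  Merge [12] + [-5] -> [-5, 12]
  Merge [12] + [-5] -> [-5, 12]
  Merge [-5, 12] + [-5, 12] -> [-5, -5, 12, 12]


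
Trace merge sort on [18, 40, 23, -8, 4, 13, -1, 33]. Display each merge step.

Divide and conquer:
  Merge [18] + [40] -> [18, 40]
  Merge [23] + [-8] -> [-8, 23]
  Merge [18, 40] + [-8, 23] -> [-8, 18, 23, 40]
  Merge [4] + [13] -> [4, 13]
  Merge [-1] + [33] -> [-1, 33]
  Merge [4, 13] + [-1, 33] -> [-1, 4, 13, 33]
  Merge [-8, 18, 23, 40] + [-1, 4, 13, 33] -> [-8, -1, 4, 13, 18, 23, 33, 40]


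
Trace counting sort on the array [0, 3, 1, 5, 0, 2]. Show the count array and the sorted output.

Count array: [2, 1, 1, 1, 0, 1]
(count[i] = number of elements equal to i)
Cumulative count: [2, 3, 4, 5, 5, 6]
Sorted: [0, 0, 1, 2, 3, 5]


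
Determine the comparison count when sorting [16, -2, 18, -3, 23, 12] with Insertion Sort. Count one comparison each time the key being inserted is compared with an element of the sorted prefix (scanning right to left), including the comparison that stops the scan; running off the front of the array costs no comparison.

Insert -2: 16 > -2 (shift), reached front = 1 comparison(s) -> [-2, 16, 18, -3, 23, 12]
Insert 18: 16 <= 18 (stop) = 1 comparison(s) -> [-2, 16, 18, -3, 23, 12]
Insert -3: 18 > -3 (shift), 16 > -3 (shift), -2 > -3 (shift), reached front = 3 comparison(s) -> [-3, -2, 16, 18, 23, 12]
Insert 23: 18 <= 23 (stop) = 1 comparison(s) -> [-3, -2, 16, 18, 23, 12]
Insert 12: 23 > 12 (shift), 18 > 12 (shift), 16 > 12 (shift), -2 <= 12 (stop) = 4 comparison(s) -> [-3, -2, 12, 16, 18, 23]
Total comparisons: 1 + 1 + 3 + 1 + 4 = 10


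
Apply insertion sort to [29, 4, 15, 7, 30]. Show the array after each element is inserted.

First element 29 is already 'sorted'
Insert 4: shifted 1 elements -> [4, 29, 15, 7, 30]
Insert 15: shifted 1 elements -> [4, 15, 29, 7, 30]
Insert 7: shifted 2 elements -> [4, 7, 15, 29, 30]
Insert 30: shifted 0 elements -> [4, 7, 15, 29, 30]


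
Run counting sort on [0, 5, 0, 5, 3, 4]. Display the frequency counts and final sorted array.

Count array: [2, 0, 0, 1, 1, 2]
(count[i] = number of elements equal to i)
Cumulative count: [2, 2, 2, 3, 4, 6]
Sorted: [0, 0, 3, 4, 5, 5]


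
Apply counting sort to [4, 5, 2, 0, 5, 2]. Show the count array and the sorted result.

Count array: [1, 0, 2, 0, 1, 2]
(count[i] = number of elements equal to i)
Cumulative count: [1, 1, 3, 3, 4, 6]
Sorted: [0, 2, 2, 4, 5, 5]


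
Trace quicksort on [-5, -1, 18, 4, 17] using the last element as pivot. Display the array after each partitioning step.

Partition 1: pivot=17 at index 3 -> [-5, -1, 4, 17, 18]
Partition 2: pivot=4 at index 2 -> [-5, -1, 4, 17, 18]
Partition 3: pivot=-1 at index 1 -> [-5, -1, 4, 17, 18]


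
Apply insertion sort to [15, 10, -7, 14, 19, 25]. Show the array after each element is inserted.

First element 15 is already 'sorted'
Insert 10: shifted 1 elements -> [10, 15, -7, 14, 19, 25]
Insert -7: shifted 2 elements -> [-7, 10, 15, 14, 19, 25]
Insert 14: shifted 1 elements -> [-7, 10, 14, 15, 19, 25]
Insert 19: shifted 0 elements -> [-7, 10, 14, 15, 19, 25]
Insert 25: shifted 0 elements -> [-7, 10, 14, 15, 19, 25]


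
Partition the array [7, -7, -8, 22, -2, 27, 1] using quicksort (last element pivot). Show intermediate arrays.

Partition 1: pivot=1 at index 3 -> [-7, -8, -2, 1, 7, 27, 22]
Partition 2: pivot=-2 at index 2 -> [-7, -8, -2, 1, 7, 27, 22]
Partition 3: pivot=-8 at index 0 -> [-8, -7, -2, 1, 7, 27, 22]
Partition 4: pivot=22 at index 5 -> [-8, -7, -2, 1, 7, 22, 27]


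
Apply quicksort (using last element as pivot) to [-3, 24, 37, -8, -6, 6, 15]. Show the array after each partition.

Partition 1: pivot=15 at index 4 -> [-3, -8, -6, 6, 15, 24, 37]
Partition 2: pivot=6 at index 3 -> [-3, -8, -6, 6, 15, 24, 37]
Partition 3: pivot=-6 at index 1 -> [-8, -6, -3, 6, 15, 24, 37]
Partition 4: pivot=37 at index 6 -> [-8, -6, -3, 6, 15, 24, 37]


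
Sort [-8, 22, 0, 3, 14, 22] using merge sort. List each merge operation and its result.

Divide and conquer:
  Merge [22] + [0] -> [0, 22]
  Merge [-8] + [0, 22] -> [-8, 0, 22]
  Merge [14] + [22] -> [14, 22]
  Merge [3] + [14, 22] -> [3, 14, 22]
  Merge [-8, 0, 22] + [3, 14, 22] -> [-8, 0, 3, 14, 22, 22]


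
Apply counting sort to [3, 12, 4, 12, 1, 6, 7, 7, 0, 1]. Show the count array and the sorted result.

Count array: [1, 2, 0, 1, 1, 0, 1, 2, 0, 0, 0, 0, 2]
(count[i] = number of elements equal to i)
Cumulative count: [1, 3, 3, 4, 5, 5, 6, 8, 8, 8, 8, 8, 10]
Sorted: [0, 1, 1, 3, 4, 6, 7, 7, 12, 12]


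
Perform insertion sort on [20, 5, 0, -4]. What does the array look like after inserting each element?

First element 20 is already 'sorted'
Insert 5: shifted 1 elements -> [5, 20, 0, -4]
Insert 0: shifted 2 elements -> [0, 5, 20, -4]
Insert -4: shifted 3 elements -> [-4, 0, 5, 20]


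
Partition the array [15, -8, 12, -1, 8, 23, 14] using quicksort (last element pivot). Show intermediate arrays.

Partition 1: pivot=14 at index 4 -> [-8, 12, -1, 8, 14, 23, 15]
Partition 2: pivot=8 at index 2 -> [-8, -1, 8, 12, 14, 23, 15]
Partition 3: pivot=-1 at index 1 -> [-8, -1, 8, 12, 14, 23, 15]
Partition 4: pivot=15 at index 5 -> [-8, -1, 8, 12, 14, 15, 23]


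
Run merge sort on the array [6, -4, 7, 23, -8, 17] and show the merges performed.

Divide and conquer:
  Merge [-4] + [7] -> [-4, 7]
  Merge [6] + [-4, 7] -> [-4, 6, 7]
  Merge [-8] + [17] -> [-8, 17]
  Merge [23] + [-8, 17] -> [-8, 17, 23]
  Merge [-4, 6, 7] + [-8, 17, 23] -> [-8, -4, 6, 7, 17, 23]


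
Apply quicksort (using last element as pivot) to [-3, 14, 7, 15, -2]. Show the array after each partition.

Partition 1: pivot=-2 at index 1 -> [-3, -2, 7, 15, 14]
Partition 2: pivot=14 at index 3 -> [-3, -2, 7, 14, 15]


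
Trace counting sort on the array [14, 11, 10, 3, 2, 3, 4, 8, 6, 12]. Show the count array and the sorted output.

Count array: [0, 0, 1, 2, 1, 0, 1, 0, 1, 0, 1, 1, 1, 0, 1]
(count[i] = number of elements equal to i)
Cumulative count: [0, 0, 1, 3, 4, 4, 5, 5, 6, 6, 7, 8, 9, 9, 10]
Sorted: [2, 3, 3, 4, 6, 8, 10, 11, 12, 14]


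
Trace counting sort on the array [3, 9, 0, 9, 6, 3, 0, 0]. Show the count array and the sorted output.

Count array: [3, 0, 0, 2, 0, 0, 1, 0, 0, 2]
(count[i] = number of elements equal to i)
Cumulative count: [3, 3, 3, 5, 5, 5, 6, 6, 6, 8]
Sorted: [0, 0, 0, 3, 3, 6, 9, 9]


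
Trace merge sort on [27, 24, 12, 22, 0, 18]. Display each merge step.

Divide and conquer:
  Merge [24] + [12] -> [12, 24]
  Merge [27] + [12, 24] -> [12, 24, 27]
  Merge [0] + [18] -> [0, 18]
  Merge [22] + [0, 18] -> [0, 18, 22]
  Merge [12, 24, 27] + [0, 18, 22] -> [0, 12, 18, 22, 24, 27]


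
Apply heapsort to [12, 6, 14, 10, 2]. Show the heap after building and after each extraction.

Build heap: [14, 10, 12, 6, 2]
Extract 14: [12, 10, 2, 6, 14]
Extract 12: [10, 6, 2, 12, 14]
Extract 10: [6, 2, 10, 12, 14]
Extract 6: [2, 6, 10, 12, 14]


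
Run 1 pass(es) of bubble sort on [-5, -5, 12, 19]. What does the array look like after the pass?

After pass 1: [-5, -5, 12, 19] (0 swaps)
Total swaps: 0


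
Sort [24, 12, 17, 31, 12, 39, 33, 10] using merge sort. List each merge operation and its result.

Divide and conquer:
  Merge [24] + [12] -> [12, 24]
  Merge [17] + [31] -> [17, 31]
  Merge [12, 24] + [17, 31] -> [12, 17, 24, 31]
  Merge [12] + [39] -> [12, 39]
  Merge [33] + [10] -> [10, 33]
  Merge [12, 39] + [10, 33] -> [10, 12, 33, 39]
  Merge [12, 17, 24, 31] + [10, 12, 33, 39] -> [10, 12, 12, 17, 24, 31, 33, 39]


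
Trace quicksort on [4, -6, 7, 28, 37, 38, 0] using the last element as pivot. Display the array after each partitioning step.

Partition 1: pivot=0 at index 1 -> [-6, 0, 7, 28, 37, 38, 4]
Partition 2: pivot=4 at index 2 -> [-6, 0, 4, 28, 37, 38, 7]
Partition 3: pivot=7 at index 3 -> [-6, 0, 4, 7, 37, 38, 28]
Partition 4: pivot=28 at index 4 -> [-6, 0, 4, 7, 28, 38, 37]
Partition 5: pivot=37 at index 5 -> [-6, 0, 4, 7, 28, 37, 38]


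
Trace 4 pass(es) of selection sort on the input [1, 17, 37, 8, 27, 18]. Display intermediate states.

Pass 1: Select minimum 1 at index 0, swap -> [1, 17, 37, 8, 27, 18]
Pass 2: Select minimum 8 at index 3, swap -> [1, 8, 37, 17, 27, 18]
Pass 3: Select minimum 17 at index 3, swap -> [1, 8, 17, 37, 27, 18]
Pass 4: Select minimum 18 at index 5, swap -> [1, 8, 17, 18, 27, 37]


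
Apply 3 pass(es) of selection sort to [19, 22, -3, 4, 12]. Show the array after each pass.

Pass 1: Select minimum -3 at index 2, swap -> [-3, 22, 19, 4, 12]
Pass 2: Select minimum 4 at index 3, swap -> [-3, 4, 19, 22, 12]
Pass 3: Select minimum 12 at index 4, swap -> [-3, 4, 12, 22, 19]


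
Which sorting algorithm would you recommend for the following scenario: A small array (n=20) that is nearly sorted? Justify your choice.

Best choice: Insertion sort
Reason: Insertion sort is O(n) for nearly sorted arrays and has low overhead


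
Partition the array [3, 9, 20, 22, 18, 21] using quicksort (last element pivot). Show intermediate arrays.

Partition 1: pivot=21 at index 4 -> [3, 9, 20, 18, 21, 22]
Partition 2: pivot=18 at index 2 -> [3, 9, 18, 20, 21, 22]
Partition 3: pivot=9 at index 1 -> [3, 9, 18, 20, 21, 22]


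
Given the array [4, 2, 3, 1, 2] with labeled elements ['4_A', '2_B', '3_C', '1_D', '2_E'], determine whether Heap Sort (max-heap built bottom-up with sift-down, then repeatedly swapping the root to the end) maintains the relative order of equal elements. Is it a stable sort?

Trace Heap Sort on the labeled array (the key is the number; the letter only tracks identity):
  Build max-heap: [4_A, 2_B, 3_C, 1_D, 2_E]
  Swap root 4_A to index 4, re-heapify first 4 -> [3_C, 2_B, 2_E, 1_D, 4_A]
  Swap root 3_C to index 3, re-heapify first 3 -> [2_B, 1_D, 2_E, 3_C, 4_A]
  Swap root 2_B to index 2, re-heapify first 2 -> [2_E, 1_D, 2_B, 3_C, 4_A]
  Swap root 2_E to index 1, re-heapify first 1 -> [1_D, 2_E, 2_B, 3_C, 4_A]
Final order: [1_D, 2_E, 2_B, 3_C, 4_A]
Equal keys:
  value 2: originally 2_B, 2_E; after sorting 2_E, 2_B -> order changed
Equal keys were reordered, so Heap Sort is not stable: heap construction and root-to-end swaps move elements without regard to the original order of equal keys. (One such input is enough; an unstable sort may happen to preserve order on other inputs, but it gives no guarantee.)
Answer: Not stable


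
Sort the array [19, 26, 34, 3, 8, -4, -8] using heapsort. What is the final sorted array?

Build heap: [34, 26, 19, 3, 8, -4, -8]
Extract 34: [26, 8, 19, 3, -8, -4, 34]
Extract 26: [19, 8, -4, 3, -8, 26, 34]
Extract 19: [8, 3, -4, -8, 19, 26, 34]
Extract 8: [3, -8, -4, 8, 19, 26, 34]
Extract 3: [-4, -8, 3, 8, 19, 26, 34]
Extract -4: [-8, -4, 3, 8, 19, 26, 34]


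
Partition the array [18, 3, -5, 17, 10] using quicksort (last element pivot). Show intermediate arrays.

Partition 1: pivot=10 at index 2 -> [3, -5, 10, 17, 18]
Partition 2: pivot=-5 at index 0 -> [-5, 3, 10, 17, 18]
Partition 3: pivot=18 at index 4 -> [-5, 3, 10, 17, 18]


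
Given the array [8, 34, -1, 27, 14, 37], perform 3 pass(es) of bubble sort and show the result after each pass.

After pass 1: [8, -1, 27, 14, 34, 37] (3 swaps)
After pass 2: [-1, 8, 14, 27, 34, 37] (2 swaps)
After pass 3: [-1, 8, 14, 27, 34, 37] (0 swaps)
Total swaps: 5


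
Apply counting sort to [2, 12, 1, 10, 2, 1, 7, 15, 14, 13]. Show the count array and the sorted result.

Count array: [0, 2, 2, 0, 0, 0, 0, 1, 0, 0, 1, 0, 1, 1, 1, 1]
(count[i] = number of elements equal to i)
Cumulative count: [0, 2, 4, 4, 4, 4, 4, 5, 5, 5, 6, 6, 7, 8, 9, 10]
Sorted: [1, 1, 2, 2, 7, 10, 12, 13, 14, 15]


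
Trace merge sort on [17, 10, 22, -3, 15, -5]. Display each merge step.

Divide and conquer:
  Merge [10] + [22] -> [10, 22]
  Merge [17] + [10, 22] -> [10, 17, 22]
  Merge [15] + [-5] -> [-5, 15]
  Merge [-3] + [-5, 15] -> [-5, -3, 15]
  Merge [10, 17, 22] + [-5, -3, 15] -> [-5, -3, 10, 15, 17, 22]


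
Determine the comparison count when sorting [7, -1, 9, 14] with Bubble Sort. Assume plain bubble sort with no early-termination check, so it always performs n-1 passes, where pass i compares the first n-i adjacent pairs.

Pass 1: compare adjacent pairs (0,1)..(2,3) = 3 comparison(s), 1 swap(s) -> [-1, 7, 9, 14]
Pass 2: compare adjacent pairs (0,1)..(1,2) = 2 comparison(s), 0 swap(s) -> [-1, 7, 9, 14]
Pass 3: compare adjacent pairs (0,1)..(0,1) = 1 comparison(s), 0 swap(s) -> [-1, 7, 9, 14]
Total comparisons: 3 + 2 + 1 = 6


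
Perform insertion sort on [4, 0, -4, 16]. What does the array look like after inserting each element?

First element 4 is already 'sorted'
Insert 0: shifted 1 elements -> [0, 4, -4, 16]
Insert -4: shifted 2 elements -> [-4, 0, 4, 16]
Insert 16: shifted 0 elements -> [-4, 0, 4, 16]


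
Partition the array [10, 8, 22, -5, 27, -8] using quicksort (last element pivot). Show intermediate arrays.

Partition 1: pivot=-8 at index 0 -> [-8, 8, 22, -5, 27, 10]
Partition 2: pivot=10 at index 3 -> [-8, 8, -5, 10, 27, 22]
Partition 3: pivot=-5 at index 1 -> [-8, -5, 8, 10, 27, 22]
Partition 4: pivot=22 at index 4 -> [-8, -5, 8, 10, 22, 27]


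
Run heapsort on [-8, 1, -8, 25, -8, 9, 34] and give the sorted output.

Build heap: [34, 25, 9, 1, -8, -8, -8]
Extract 34: [25, 1, 9, -8, -8, -8, 34]
Extract 25: [9, 1, -8, -8, -8, 25, 34]
Extract 9: [1, -8, -8, -8, 9, 25, 34]
Extract 1: [-8, -8, -8, 1, 9, 25, 34]
Extract -8: [-8, -8, -8, 1, 9, 25, 34]
Extract -8: [-8, -8, -8, 1, 9, 25, 34]


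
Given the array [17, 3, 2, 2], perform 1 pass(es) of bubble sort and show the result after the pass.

After pass 1: [3, 2, 2, 17] (3 swaps)
Total swaps: 3


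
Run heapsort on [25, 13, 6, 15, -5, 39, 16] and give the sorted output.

Build heap: [39, 15, 25, 13, -5, 6, 16]
Extract 39: [25, 15, 16, 13, -5, 6, 39]
Extract 25: [16, 15, 6, 13, -5, 25, 39]
Extract 16: [15, 13, 6, -5, 16, 25, 39]
Extract 15: [13, -5, 6, 15, 16, 25, 39]
Extract 13: [6, -5, 13, 15, 16, 25, 39]
Extract 6: [-5, 6, 13, 15, 16, 25, 39]


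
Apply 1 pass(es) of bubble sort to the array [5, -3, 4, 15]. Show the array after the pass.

After pass 1: [-3, 4, 5, 15] (2 swaps)
Total swaps: 2


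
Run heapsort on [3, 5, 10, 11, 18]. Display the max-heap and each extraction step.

Build heap: [18, 11, 10, 3, 5]
Extract 18: [11, 5, 10, 3, 18]
Extract 11: [10, 5, 3, 11, 18]
Extract 10: [5, 3, 10, 11, 18]
Extract 5: [3, 5, 10, 11, 18]


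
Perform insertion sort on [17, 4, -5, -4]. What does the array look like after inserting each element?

First element 17 is already 'sorted'
Insert 4: shifted 1 elements -> [4, 17, -5, -4]
Insert -5: shifted 2 elements -> [-5, 4, 17, -4]
Insert -4: shifted 2 elements -> [-5, -4, 4, 17]


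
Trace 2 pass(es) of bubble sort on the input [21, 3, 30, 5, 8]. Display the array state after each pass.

After pass 1: [3, 21, 5, 8, 30] (3 swaps)
After pass 2: [3, 5, 8, 21, 30] (2 swaps)
Total swaps: 5


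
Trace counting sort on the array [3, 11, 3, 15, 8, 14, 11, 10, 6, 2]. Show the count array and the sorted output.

Count array: [0, 0, 1, 2, 0, 0, 1, 0, 1, 0, 1, 2, 0, 0, 1, 1]
(count[i] = number of elements equal to i)
Cumulative count: [0, 0, 1, 3, 3, 3, 4, 4, 5, 5, 6, 8, 8, 8, 9, 10]
Sorted: [2, 3, 3, 6, 8, 10, 11, 11, 14, 15]


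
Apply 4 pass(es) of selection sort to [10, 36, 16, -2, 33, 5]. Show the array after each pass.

Pass 1: Select minimum -2 at index 3, swap -> [-2, 36, 16, 10, 33, 5]
Pass 2: Select minimum 5 at index 5, swap -> [-2, 5, 16, 10, 33, 36]
Pass 3: Select minimum 10 at index 3, swap -> [-2, 5, 10, 16, 33, 36]
Pass 4: Select minimum 16 at index 3, swap -> [-2, 5, 10, 16, 33, 36]


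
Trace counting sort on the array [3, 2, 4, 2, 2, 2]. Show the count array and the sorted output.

Count array: [0, 0, 4, 1, 1]
(count[i] = number of elements equal to i)
Cumulative count: [0, 0, 4, 5, 6]
Sorted: [2, 2, 2, 2, 3, 4]


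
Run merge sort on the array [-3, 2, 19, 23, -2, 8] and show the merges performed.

Divide and conquer:
  Merge [2] + [19] -> [2, 19]
  Merge [-3] + [2, 19] -> [-3, 2, 19]
  Merge [-2] + [8] -> [-2, 8]
  Merge [23] + [-2, 8] -> [-2, 8, 23]
  Merge [-3, 2, 19] + [-2, 8, 23] -> [-3, -2, 2, 8, 19, 23]


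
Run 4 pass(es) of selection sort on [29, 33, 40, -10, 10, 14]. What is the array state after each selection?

Pass 1: Select minimum -10 at index 3, swap -> [-10, 33, 40, 29, 10, 14]
Pass 2: Select minimum 10 at index 4, swap -> [-10, 10, 40, 29, 33, 14]
Pass 3: Select minimum 14 at index 5, swap -> [-10, 10, 14, 29, 33, 40]
Pass 4: Select minimum 29 at index 3, swap -> [-10, 10, 14, 29, 33, 40]


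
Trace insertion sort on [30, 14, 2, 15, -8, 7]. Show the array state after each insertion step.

First element 30 is already 'sorted'
Insert 14: shifted 1 elements -> [14, 30, 2, 15, -8, 7]
Insert 2: shifted 2 elements -> [2, 14, 30, 15, -8, 7]
Insert 15: shifted 1 elements -> [2, 14, 15, 30, -8, 7]
Insert -8: shifted 4 elements -> [-8, 2, 14, 15, 30, 7]
Insert 7: shifted 3 elements -> [-8, 2, 7, 14, 15, 30]


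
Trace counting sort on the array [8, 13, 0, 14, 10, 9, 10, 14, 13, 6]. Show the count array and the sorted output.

Count array: [1, 0, 0, 0, 0, 0, 1, 0, 1, 1, 2, 0, 0, 2, 2]
(count[i] = number of elements equal to i)
Cumulative count: [1, 1, 1, 1, 1, 1, 2, 2, 3, 4, 6, 6, 6, 8, 10]
Sorted: [0, 6, 8, 9, 10, 10, 13, 13, 14, 14]


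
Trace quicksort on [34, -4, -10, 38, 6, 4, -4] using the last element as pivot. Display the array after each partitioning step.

Partition 1: pivot=-4 at index 2 -> [-4, -10, -4, 38, 6, 4, 34]
Partition 2: pivot=-10 at index 0 -> [-10, -4, -4, 38, 6, 4, 34]
Partition 3: pivot=34 at index 5 -> [-10, -4, -4, 6, 4, 34, 38]
Partition 4: pivot=4 at index 3 -> [-10, -4, -4, 4, 6, 34, 38]


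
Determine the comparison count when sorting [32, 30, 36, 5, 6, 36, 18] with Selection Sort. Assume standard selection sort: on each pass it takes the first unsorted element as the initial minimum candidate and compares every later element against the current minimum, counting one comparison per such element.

Pass 1: scan indices 1..6 for the minimum = 6 comparison(s); min is 5, place at index 0 -> [5, 30, 36, 32, 6, 36, 18]
Pass 2: scan indices 2..6 for the minimum = 5 comparison(s); min is 6, place at index 1 -> [5, 6, 36, 32, 30, 36, 18]
Pass 3: scan indices 3..6 for the minimum = 4 comparison(s); min is 18, place at index 2 -> [5, 6, 18, 32, 30, 36, 36]
Pass 4: scan indices 4..6 for the minimum = 3 comparison(s); min is 30, place at index 3 -> [5, 6, 18, 30, 32, 36, 36]
Pass 5: scan indices 5..6 for the minimum = 2 comparison(s); min is 32, place at index 4 -> [5, 6, 18, 30, 32, 36, 36]
Pass 6: scan indices 6..6 for the minimum = 1 comparison(s); min is 36, place at index 5 -> [5, 6, 18, 30, 32, 36, 36]
Selection sort always scans the whole unsorted suffix, so the count is (n-1) + (n-2) + ... + 1 = n(n-1)/2 = 7*6/2 = 21 regardless of the input order.
Total comparisons: 6 + 5 + 4 + 3 + 2 + 1 = 21


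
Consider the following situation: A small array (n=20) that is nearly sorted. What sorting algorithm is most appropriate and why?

Best choice: Insertion sort
Reason: Insertion sort is O(n) for nearly sorted arrays and has low overhead


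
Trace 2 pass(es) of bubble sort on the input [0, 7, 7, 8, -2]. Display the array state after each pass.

After pass 1: [0, 7, 7, -2, 8] (1 swaps)
After pass 2: [0, 7, -2, 7, 8] (1 swaps)
Total swaps: 2


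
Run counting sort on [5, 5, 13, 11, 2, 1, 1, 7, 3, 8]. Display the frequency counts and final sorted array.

Count array: [0, 2, 1, 1, 0, 2, 0, 1, 1, 0, 0, 1, 0, 1]
(count[i] = number of elements equal to i)
Cumulative count: [0, 2, 3, 4, 4, 6, 6, 7, 8, 8, 8, 9, 9, 10]
Sorted: [1, 1, 2, 3, 5, 5, 7, 8, 11, 13]


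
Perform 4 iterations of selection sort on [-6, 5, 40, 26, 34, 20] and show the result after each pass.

Pass 1: Select minimum -6 at index 0, swap -> [-6, 5, 40, 26, 34, 20]
Pass 2: Select minimum 5 at index 1, swap -> [-6, 5, 40, 26, 34, 20]
Pass 3: Select minimum 20 at index 5, swap -> [-6, 5, 20, 26, 34, 40]
Pass 4: Select minimum 26 at index 3, swap -> [-6, 5, 20, 26, 34, 40]


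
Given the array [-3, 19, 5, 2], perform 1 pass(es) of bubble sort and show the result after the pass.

After pass 1: [-3, 5, 2, 19] (2 swaps)
Total swaps: 2


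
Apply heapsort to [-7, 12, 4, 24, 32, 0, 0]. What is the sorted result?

Build heap: [32, 24, 4, -7, 12, 0, 0]
Extract 32: [24, 12, 4, -7, 0, 0, 32]
Extract 24: [12, 0, 4, -7, 0, 24, 32]
Extract 12: [4, 0, 0, -7, 12, 24, 32]
Extract 4: [0, -7, 0, 4, 12, 24, 32]
Extract 0: [0, -7, 0, 4, 12, 24, 32]
Extract 0: [-7, 0, 0, 4, 12, 24, 32]


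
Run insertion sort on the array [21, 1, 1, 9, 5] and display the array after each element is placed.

First element 21 is already 'sorted'
Insert 1: shifted 1 elements -> [1, 21, 1, 9, 5]
Insert 1: shifted 1 elements -> [1, 1, 21, 9, 5]
Insert 9: shifted 1 elements -> [1, 1, 9, 21, 5]
Insert 5: shifted 2 elements -> [1, 1, 5, 9, 21]


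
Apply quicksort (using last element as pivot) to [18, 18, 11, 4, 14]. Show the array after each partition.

Partition 1: pivot=14 at index 2 -> [11, 4, 14, 18, 18]
Partition 2: pivot=4 at index 0 -> [4, 11, 14, 18, 18]
Partition 3: pivot=18 at index 4 -> [4, 11, 14, 18, 18]


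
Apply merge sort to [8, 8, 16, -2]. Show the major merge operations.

Divide and conquer:
  Merge [8] + [8] -> [8, 8]
  Merge [16] + [-2] -> [-2, 16]
  Merge [8, 8] + [-2, 16] -> [-2, 8, 8, 16]


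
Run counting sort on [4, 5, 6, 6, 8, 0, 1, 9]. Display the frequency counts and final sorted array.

Count array: [1, 1, 0, 0, 1, 1, 2, 0, 1, 1]
(count[i] = number of elements equal to i)
Cumulative count: [1, 2, 2, 2, 3, 4, 6, 6, 7, 8]
Sorted: [0, 1, 4, 5, 6, 6, 8, 9]


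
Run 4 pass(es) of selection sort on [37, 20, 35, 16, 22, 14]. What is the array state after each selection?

Pass 1: Select minimum 14 at index 5, swap -> [14, 20, 35, 16, 22, 37]
Pass 2: Select minimum 16 at index 3, swap -> [14, 16, 35, 20, 22, 37]
Pass 3: Select minimum 20 at index 3, swap -> [14, 16, 20, 35, 22, 37]
Pass 4: Select minimum 22 at index 4, swap -> [14, 16, 20, 22, 35, 37]
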